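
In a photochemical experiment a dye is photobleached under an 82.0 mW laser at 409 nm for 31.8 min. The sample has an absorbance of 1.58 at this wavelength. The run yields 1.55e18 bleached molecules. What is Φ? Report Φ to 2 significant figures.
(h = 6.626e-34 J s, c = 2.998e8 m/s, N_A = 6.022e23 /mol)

Product: 1.55e18 / 6.022e23 = 2.574e-6 mol.
Photon energy at 409 nm: hc/λ = (6.626e-34)(2.998e8)/(409e-9) = 4.857e-19 J.
Energy delivered: (82.0 mW)(1908 s) = 156.5 J.
Photons incident: 156.5 / 4.857e-19 = 3.222e20, i.e. 3.222e20/6.022e23 = 5.350e-4 mol.
Fraction absorbed: 1 − 10^(−1.58) = 0.9737.
Photons absorbed: 0.9737 × 5.350e-4 = 5.209e-4 mol.
Φ = 2.574e-6 mol / 5.209e-4 mol photons = 0.0049.

Φ = 0.0049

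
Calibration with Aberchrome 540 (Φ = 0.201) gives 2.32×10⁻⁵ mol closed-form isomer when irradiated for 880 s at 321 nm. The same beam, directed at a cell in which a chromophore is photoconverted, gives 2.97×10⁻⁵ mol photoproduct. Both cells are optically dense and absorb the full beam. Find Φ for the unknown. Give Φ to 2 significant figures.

Photons absorbed by the actinometer: 2.32×10⁻⁵ / 0.201 = 1.154×10⁻⁴ mol.
Φ(unknown) = 2.97×10⁻⁵ / 1.154×10⁻⁴ = 0.26.

Φ = 0.26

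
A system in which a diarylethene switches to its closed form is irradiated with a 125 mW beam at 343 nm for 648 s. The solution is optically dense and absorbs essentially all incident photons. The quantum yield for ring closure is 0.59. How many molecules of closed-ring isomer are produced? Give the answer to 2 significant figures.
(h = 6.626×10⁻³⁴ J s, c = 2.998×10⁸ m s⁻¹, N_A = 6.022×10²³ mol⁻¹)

Photon energy at 343 nm: hc/λ = (6.626×10⁻³⁴)(2.998×10⁸)/(343×10⁻⁹) = 5.791×10⁻¹⁹ J.
Energy delivered: (125 mW)(648 s) = 81.00 J.
Photons incident: 81.00 / 5.791×10⁻¹⁹ = 1.399×10²⁰, i.e. 1.399×10²⁰/6.022×10²³ = 2.323×10⁻⁴ mol.
Product: Φ × n_abs = 0.59 × 2.323×10⁻⁴ = 1.371×10⁻⁴ mol.
As a count: 1.371×10⁻⁴ × 6.022×10²³ = 8.3×10¹⁹.

8.3×10¹⁹ molecules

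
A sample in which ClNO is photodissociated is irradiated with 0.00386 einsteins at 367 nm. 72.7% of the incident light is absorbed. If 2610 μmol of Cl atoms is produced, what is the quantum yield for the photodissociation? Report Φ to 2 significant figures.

Φ = 0.93

Product: 2610 μmol = 0.00261 mol.
Photons absorbed: 0.727 × 0.00386 = 0.002806 mol.
Φ = 0.00261 mol / 0.002806 mol photons = 0.93.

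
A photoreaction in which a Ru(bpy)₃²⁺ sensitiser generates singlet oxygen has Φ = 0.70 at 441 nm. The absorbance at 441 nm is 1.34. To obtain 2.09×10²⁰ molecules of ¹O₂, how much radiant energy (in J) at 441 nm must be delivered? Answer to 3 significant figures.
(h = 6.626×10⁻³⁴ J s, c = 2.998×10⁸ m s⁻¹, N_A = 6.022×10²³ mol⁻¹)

Product: 2.09×10²⁰ / 6.022×10²³ = 3.471×10⁻⁴ mol.
Photons that must be absorbed: 3.471×10⁻⁴ / 0.70 = 4.959×10⁻⁴ mol.
Fraction absorbed: 1 − 10^(−1.34) = 0.9543.
Incident photons needed: 4.959×10⁻⁴ / 0.9543 = 5.196×10⁻⁴ mol.
Photon energy: hc/λ = 4.504×10⁻¹⁹ J; per mole, 2.712×10⁵ J mol⁻¹.
Energy required: 5.196×10⁻⁴ × 2.712×10⁵ = 141 J.

141 J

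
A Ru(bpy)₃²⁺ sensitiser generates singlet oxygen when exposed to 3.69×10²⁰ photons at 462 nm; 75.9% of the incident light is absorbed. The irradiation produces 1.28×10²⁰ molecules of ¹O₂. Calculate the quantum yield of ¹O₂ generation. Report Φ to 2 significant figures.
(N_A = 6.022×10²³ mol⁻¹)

Product: 1.28×10²⁰ / 6.022×10²³ = 2.126×10⁻⁴ mol.
Moles of photons: 3.69×10²⁰ / 6.022×10²³ = 6.128×10⁻⁴ mol.
Photons absorbed: 0.759 × 6.128×10⁻⁴ = 4.651×10⁻⁴ mol.
Φ = 2.126×10⁻⁴ mol / 4.651×10⁻⁴ mol photons = 0.46.

Φ = 0.46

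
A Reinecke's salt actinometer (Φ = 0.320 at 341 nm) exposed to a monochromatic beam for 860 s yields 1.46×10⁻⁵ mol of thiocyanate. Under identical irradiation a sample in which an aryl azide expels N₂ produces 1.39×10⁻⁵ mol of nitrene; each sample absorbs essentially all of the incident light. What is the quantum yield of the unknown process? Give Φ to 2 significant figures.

Φ = 0.30

Photons absorbed by the actinometer: 1.46×10⁻⁵ / 0.320 = 4.563×10⁻⁵ mol.
Φ(unknown) = 1.39×10⁻⁵ / 4.563×10⁻⁵ = 0.30.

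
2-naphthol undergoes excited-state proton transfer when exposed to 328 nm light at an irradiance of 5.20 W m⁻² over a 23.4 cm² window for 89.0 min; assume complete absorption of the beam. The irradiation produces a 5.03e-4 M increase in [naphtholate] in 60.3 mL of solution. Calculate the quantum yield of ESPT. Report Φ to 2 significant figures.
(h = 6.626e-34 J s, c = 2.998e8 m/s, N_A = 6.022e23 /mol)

Φ = 0.17

Product: (5.03e-4 M)(0.0603 L) = 3.033e-5 mol.
Photon energy at 328 nm: hc/λ = (6.626e-34)(2.998e8)/(328e-9) = 6.056e-19 J.
Energy delivered: (5.20 W m⁻²)(23.4e-4 m²)(5340 s) = 64.98 J.
Photons incident: 64.98 / 6.056e-19 = 1.073e20, i.e. 1.073e20/6.022e23 = 1.782e-4 mol.
Φ = 3.033e-5 mol / 1.782e-4 mol photons = 0.17.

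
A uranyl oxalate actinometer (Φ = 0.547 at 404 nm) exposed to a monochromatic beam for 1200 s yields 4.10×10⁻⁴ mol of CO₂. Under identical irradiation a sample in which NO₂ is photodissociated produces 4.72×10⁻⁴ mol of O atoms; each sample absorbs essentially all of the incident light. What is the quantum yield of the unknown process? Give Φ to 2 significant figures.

Φ = 0.63

Photons absorbed by the actinometer: 4.10×10⁻⁴ / 0.547 = 7.495×10⁻⁴ mol.
Φ(unknown) = 4.72×10⁻⁴ / 7.495×10⁻⁴ = 0.63.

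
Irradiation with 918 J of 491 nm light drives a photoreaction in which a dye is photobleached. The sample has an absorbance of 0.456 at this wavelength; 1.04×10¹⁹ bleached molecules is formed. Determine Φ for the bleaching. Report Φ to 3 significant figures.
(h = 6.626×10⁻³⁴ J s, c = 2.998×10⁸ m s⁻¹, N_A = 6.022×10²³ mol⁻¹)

Product: 1.04×10¹⁹ / 6.022×10²³ = 1.727×10⁻⁵ mol.
Photon energy at 491 nm: hc/λ = (6.626×10⁻³⁴)(2.998×10⁸)/(491×10⁻⁹) = 4.046×10⁻¹⁹ J.
Photons incident: 918 / 4.046×10⁻¹⁹ = 2.269×10²¹, i.e. 2.269×10²¹/6.022×10²³ = 0.003768 mol.
Fraction absorbed: 1 − 10^(−0.456) = 0.6501.
Photons absorbed: 0.6501 × 0.003768 = 0.002450 mol.
Φ = 1.727×10⁻⁵ mol / 0.002450 mol photons = 0.00705.

Φ = 0.00705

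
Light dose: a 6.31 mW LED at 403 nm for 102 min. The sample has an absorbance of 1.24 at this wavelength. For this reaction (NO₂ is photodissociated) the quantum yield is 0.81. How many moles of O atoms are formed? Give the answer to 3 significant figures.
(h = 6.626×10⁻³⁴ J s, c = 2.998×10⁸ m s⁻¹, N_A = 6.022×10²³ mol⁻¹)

Photon energy at 403 nm: hc/λ = (6.626×10⁻³⁴)(2.998×10⁸)/(403×10⁻⁹) = 4.929×10⁻¹⁹ J.
Energy delivered: (6.31 mW)(6120 s) = 38.62 J.
Photons incident: 38.62 / 4.929×10⁻¹⁹ = 7.835×10¹⁹, i.e. 7.835×10¹⁹/6.022×10²³ = 1.301×10⁻⁴ mol.
Fraction absorbed: 1 − 10^(−1.24) = 0.9425.
Photons absorbed: 0.9425 × 1.301×10⁻⁴ = 1.226×10⁻⁴ mol.
Product: Φ × n_abs = 0.81 × 1.226×10⁻⁴ = 9.931×10⁻⁵ mol.

9.93×10⁻⁵ mol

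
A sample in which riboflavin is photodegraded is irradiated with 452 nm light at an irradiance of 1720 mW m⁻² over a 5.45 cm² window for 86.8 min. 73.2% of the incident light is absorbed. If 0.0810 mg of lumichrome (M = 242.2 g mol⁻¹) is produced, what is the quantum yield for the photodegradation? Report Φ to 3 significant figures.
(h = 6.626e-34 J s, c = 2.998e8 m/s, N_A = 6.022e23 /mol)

Product: 0.0810 mg / 242.2 g mol⁻¹ = 3.344e-7 mol.
Photon energy at 452 nm: hc/λ = (6.626e-34)(2.998e8)/(452e-9) = 4.395e-19 J.
Energy delivered: (1720 mW m⁻²)(5.45e-4 m²)(5208 s) = 4.882 J.
Photons incident: 4.882 / 4.395e-19 = 1.111e19, i.e. 1.111e19/6.022e23 = 1.845e-5 mol.
Photons absorbed: 0.732 × 1.845e-5 = 1.351e-5 mol.
Φ = 3.344e-7 mol / 1.351e-5 mol photons = 0.0248.

Φ = 0.0248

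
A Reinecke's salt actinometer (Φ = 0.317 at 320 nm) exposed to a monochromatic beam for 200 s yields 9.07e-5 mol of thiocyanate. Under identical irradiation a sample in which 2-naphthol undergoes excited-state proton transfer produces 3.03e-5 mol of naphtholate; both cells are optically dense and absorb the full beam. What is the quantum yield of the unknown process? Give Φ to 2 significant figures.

Photons absorbed by the actinometer: 9.07e-5 / 0.317 = 2.861e-4 mol.
Φ(unknown) = 3.03e-5 / 2.861e-4 = 0.11.

Φ = 0.11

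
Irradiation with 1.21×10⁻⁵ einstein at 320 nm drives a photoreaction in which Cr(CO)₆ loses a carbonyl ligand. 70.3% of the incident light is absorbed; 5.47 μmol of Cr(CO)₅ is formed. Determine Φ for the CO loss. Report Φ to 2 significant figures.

Φ = 0.64

Product: 5.47 μmol = 5.47×10⁻⁶ mol.
Photons absorbed: 0.703 × 1.21×10⁻⁵ = 8.506×10⁻⁶ mol.
Φ = 5.47×10⁻⁶ mol / 8.506×10⁻⁶ mol photons = 0.64.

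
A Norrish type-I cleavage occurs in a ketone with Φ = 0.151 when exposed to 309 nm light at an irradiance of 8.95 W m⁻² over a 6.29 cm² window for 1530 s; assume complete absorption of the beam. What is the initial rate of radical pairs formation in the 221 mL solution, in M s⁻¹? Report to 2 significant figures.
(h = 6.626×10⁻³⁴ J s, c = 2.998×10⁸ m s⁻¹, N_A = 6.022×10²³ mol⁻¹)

9.9×10⁻⁹ M s⁻¹

Photon energy at 309 nm: hc/λ = (6.626×10⁻³⁴)(2.998×10⁸)/(309×10⁻⁹) = 6.429×10⁻¹⁹ J.
Energy delivered: (8.95 W m⁻²)(6.29×10⁻⁴ m²)(1530 s) = 8.613 J.
Photons incident: 8.613 / 6.429×10⁻¹⁹ = 1.340×10¹⁹, i.e. 1.340×10¹⁹/6.022×10²³ = 2.225×10⁻⁵ mol.
Product formed: 0.151 × 2.225×10⁻⁵ = 3.360×10⁻⁶ mol.
Rate: 3.360×10⁻⁶ mol / (1530 s × 0.221 L) = 9.9×10⁻⁹ M s⁻¹.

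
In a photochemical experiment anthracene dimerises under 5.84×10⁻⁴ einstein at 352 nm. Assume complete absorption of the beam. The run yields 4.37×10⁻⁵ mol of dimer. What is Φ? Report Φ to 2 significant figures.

Φ = 4.37×10⁻⁵ mol / 5.84×10⁻⁴ mol photons = 0.075.

Φ = 0.075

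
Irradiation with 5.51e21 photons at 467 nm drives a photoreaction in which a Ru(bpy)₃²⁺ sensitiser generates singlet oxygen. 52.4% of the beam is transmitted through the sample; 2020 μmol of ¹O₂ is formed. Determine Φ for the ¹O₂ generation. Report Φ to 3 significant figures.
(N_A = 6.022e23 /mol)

Φ = 0.464

Product: 2020 μmol = 0.00202 mol.
Moles of photons: 5.51e21 / 6.022e23 = 0.009150 mol.
Fraction absorbed: 1 − 52.4/100 = 0.4760.
Photons absorbed: 0.4760 × 0.009150 = 0.004355 mol.
Φ = 0.00202 mol / 0.004355 mol photons = 0.464.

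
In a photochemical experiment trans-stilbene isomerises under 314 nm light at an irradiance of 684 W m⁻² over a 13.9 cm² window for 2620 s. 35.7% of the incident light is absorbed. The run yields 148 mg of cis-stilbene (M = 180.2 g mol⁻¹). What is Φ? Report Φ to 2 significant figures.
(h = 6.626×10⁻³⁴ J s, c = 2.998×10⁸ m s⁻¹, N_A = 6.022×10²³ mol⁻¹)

Φ = 0.35

Product: 148 mg / 180.2 g mol⁻¹ = 8.213×10⁻⁴ mol.
Photon energy at 314 nm: hc/λ = (6.626×10⁻³⁴)(2.998×10⁸)/(314×10⁻⁹) = 6.326×10⁻¹⁹ J.
Energy delivered: (684 W m⁻²)(13.9×10⁻⁴ m²)(2620 s) = 2491 J.
Photons incident: 2491 / 6.326×10⁻¹⁹ = 3.938×10²¹, i.e. 3.938×10²¹/6.022×10²³ = 0.006539 mol.
Photons absorbed: 0.357 × 0.006539 = 0.002334 mol.
Φ = 8.213×10⁻⁴ mol / 0.002334 mol photons = 0.35.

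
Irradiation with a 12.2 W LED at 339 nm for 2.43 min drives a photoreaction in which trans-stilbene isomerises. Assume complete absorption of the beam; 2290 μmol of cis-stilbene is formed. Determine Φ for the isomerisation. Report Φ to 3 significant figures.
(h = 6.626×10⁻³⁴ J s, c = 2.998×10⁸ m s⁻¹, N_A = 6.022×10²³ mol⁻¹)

Φ = 0.454

Product: 2290 μmol = 0.00229 mol.
Photon energy at 339 nm: hc/λ = (6.626×10⁻³⁴)(2.998×10⁸)/(339×10⁻⁹) = 5.860×10⁻¹⁹ J.
Energy delivered: (12.2 W)(145.8 s) = 1779 J.
Photons incident: 1779 / 5.860×10⁻¹⁹ = 3.036×10²¹, i.e. 3.036×10²¹/6.022×10²³ = 0.005042 mol.
Φ = 0.00229 mol / 0.005042 mol photons = 0.454.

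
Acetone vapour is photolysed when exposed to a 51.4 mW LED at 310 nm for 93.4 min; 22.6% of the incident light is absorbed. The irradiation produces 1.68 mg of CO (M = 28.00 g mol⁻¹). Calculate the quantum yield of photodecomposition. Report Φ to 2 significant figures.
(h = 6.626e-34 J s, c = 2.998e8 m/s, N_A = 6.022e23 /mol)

Φ = 0.36

Product: 1.68 mg / 28.00 g mol⁻¹ = 6.000e-5 mol.
Photon energy at 310 nm: hc/λ = (6.626e-34)(2.998e8)/(310e-9) = 6.408e-19 J.
Energy delivered: (51.4 mW)(5604 s) = 288.0 J.
Photons incident: 288.0 / 6.408e-19 = 4.494e20, i.e. 4.494e20/6.022e23 = 7.463e-4 mol.
Photons absorbed: 0.226 × 7.463e-4 = 1.687e-4 mol.
Φ = 6.000e-5 mol / 1.687e-4 mol photons = 0.36.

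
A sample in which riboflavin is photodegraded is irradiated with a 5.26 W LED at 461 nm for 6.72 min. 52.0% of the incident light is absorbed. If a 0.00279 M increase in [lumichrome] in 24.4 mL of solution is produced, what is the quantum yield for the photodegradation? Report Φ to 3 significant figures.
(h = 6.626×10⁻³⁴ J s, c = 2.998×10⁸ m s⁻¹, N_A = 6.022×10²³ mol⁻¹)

Product: (0.00279 M)(0.0244 L) = 6.808×10⁻⁵ mol.
Photon energy at 461 nm: hc/λ = (6.626×10⁻³⁴)(2.998×10⁸)/(461×10⁻⁹) = 4.309×10⁻¹⁹ J.
Energy delivered: (5.26 W)(403.2 s) = 2121 J.
Photons incident: 2121 / 4.309×10⁻¹⁹ = 4.922×10²¹, i.e. 4.922×10²¹/6.022×10²³ = 0.008173 mol.
Photons absorbed: 0.520 × 0.008173 = 0.004250 mol.
Φ = 6.808×10⁻⁵ mol / 0.004250 mol photons = 0.0160.

Φ = 0.0160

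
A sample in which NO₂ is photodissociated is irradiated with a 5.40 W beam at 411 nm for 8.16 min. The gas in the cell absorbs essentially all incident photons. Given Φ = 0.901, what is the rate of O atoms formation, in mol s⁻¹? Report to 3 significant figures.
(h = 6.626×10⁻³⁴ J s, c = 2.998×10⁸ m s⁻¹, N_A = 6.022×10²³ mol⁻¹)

1.67×10⁻⁵ mol s⁻¹

Photon energy at 411 nm: hc/λ = (6.626×10⁻³⁴)(2.998×10⁸)/(411×10⁻⁹) = 4.833×10⁻¹⁹ J.
Energy delivered: (5.40 W)(489.6 s) = 2644 J.
Photons incident: 2644 / 4.833×10⁻¹⁹ = 5.471×10²¹, i.e. 5.471×10²¹/6.022×10²³ = 0.009085 mol.
Product formed: 0.901 × 0.009085 = 0.008186 mol.
Rate: 0.008186 / 489.6 s = 1.67×10⁻⁵ mol s⁻¹.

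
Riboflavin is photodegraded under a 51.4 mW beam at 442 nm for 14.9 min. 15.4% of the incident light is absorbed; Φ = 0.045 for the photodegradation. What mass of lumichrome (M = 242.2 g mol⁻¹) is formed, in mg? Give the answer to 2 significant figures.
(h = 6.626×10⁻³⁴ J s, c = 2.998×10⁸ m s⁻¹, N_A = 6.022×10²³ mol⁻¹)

0.28 mg

Photon energy at 442 nm: hc/λ = (6.626×10⁻³⁴)(2.998×10⁸)/(442×10⁻⁹) = 4.494×10⁻¹⁹ J.
Energy delivered: (51.4 mW)(894 s) = 45.95 J.
Photons incident: 45.95 / 4.494×10⁻¹⁹ = 1.022×10²⁰, i.e. 1.022×10²⁰/6.022×10²³ = 1.697×10⁻⁴ mol.
Photons absorbed: 0.154 × 1.697×10⁻⁴ = 2.613×10⁻⁵ mol.
Product: Φ × n_abs = 0.045 × 2.613×10⁻⁵ = 1.176×10⁻⁶ mol.
Mass: 1.176×10⁻⁶ × 242.2 = 2.848×10⁻⁴ g = 0.28 mg.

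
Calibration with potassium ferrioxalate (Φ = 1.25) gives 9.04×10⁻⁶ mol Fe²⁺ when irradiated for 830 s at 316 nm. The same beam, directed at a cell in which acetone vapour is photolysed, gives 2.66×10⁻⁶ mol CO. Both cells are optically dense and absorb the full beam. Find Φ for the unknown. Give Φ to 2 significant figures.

Photons absorbed by the actinometer: 9.04×10⁻⁶ / 1.25 = 7.232×10⁻⁶ mol.
Φ(unknown) = 2.66×10⁻⁶ / 7.232×10⁻⁶ = 0.37.

Φ = 0.37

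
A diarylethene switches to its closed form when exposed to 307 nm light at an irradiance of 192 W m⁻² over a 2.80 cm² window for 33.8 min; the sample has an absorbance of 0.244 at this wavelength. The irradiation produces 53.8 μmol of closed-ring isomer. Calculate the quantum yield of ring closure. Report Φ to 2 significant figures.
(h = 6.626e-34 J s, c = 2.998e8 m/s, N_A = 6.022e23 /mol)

Product: 53.8 μmol = 5.38e-5 mol.
Photon energy at 307 nm: hc/λ = (6.626e-34)(2.998e8)/(307e-9) = 6.471e-19 J.
Energy delivered: (192 W m⁻²)(2.80e-4 m²)(2028 s) = 109.0 J.
Photons incident: 109.0 / 6.471e-19 = 1.684e20, i.e. 1.684e20/6.022e23 = 2.796e-4 mol.
Fraction absorbed: 1 − 10^(−0.244) = 0.4298.
Photons absorbed: 0.4298 × 2.796e-4 = 1.202e-4 mol.
Φ = 5.38e-5 mol / 1.202e-4 mol photons = 0.45.

Φ = 0.45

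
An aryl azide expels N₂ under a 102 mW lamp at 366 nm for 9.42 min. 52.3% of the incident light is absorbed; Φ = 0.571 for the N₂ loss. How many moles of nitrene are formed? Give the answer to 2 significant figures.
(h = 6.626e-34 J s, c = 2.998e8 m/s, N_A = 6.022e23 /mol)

Photon energy at 366 nm: hc/λ = (6.626e-34)(2.998e8)/(366e-9) = 5.428e-19 J.
Energy delivered: (102 mW)(565.2 s) = 57.65 J.
Photons incident: 57.65 / 5.428e-19 = 1.062e20, i.e. 1.062e20/6.022e23 = 1.764e-4 mol.
Photons absorbed: 0.523 × 1.764e-4 = 9.226e-5 mol.
Product: Φ × n_abs = 0.571 × 9.226e-5 = 5.268e-5 mol.

5.3e-5 mol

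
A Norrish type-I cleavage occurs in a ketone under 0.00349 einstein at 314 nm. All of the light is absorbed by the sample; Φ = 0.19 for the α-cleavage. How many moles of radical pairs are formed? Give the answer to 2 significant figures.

6.6×10⁻⁴ mol

Product: Φ × n_abs = 0.19 × 0.00349 = 6.631×10⁻⁴ mol.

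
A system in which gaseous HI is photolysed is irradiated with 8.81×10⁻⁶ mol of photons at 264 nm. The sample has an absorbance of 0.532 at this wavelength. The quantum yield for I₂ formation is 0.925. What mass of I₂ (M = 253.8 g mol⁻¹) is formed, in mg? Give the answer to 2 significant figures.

1.5 mg

Fraction absorbed: 1 − 10^(−0.532) = 0.7062.
Photons absorbed: 0.7062 × 8.81×10⁻⁶ = 6.222×10⁻⁶ mol.
Product: Φ × n_abs = 0.925 × 6.222×10⁻⁶ = 5.755×10⁻⁶ mol.
Mass: 5.755×10⁻⁶ × 253.8 = 0.001461 g = 1.5 mg.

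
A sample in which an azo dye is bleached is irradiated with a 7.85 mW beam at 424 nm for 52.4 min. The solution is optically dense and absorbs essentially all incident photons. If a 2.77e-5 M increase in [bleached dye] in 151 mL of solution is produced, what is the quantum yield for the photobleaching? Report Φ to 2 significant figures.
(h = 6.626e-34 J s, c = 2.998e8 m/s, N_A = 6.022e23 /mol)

Product: (2.77e-5 M)(0.151 L) = 4.183e-6 mol.
Photon energy at 424 nm: hc/λ = (6.626e-34)(2.998e8)/(424e-9) = 4.685e-19 J.
Energy delivered: (7.85 mW)(3144 s) = 24.68 J.
Photons incident: 24.68 / 4.685e-19 = 5.268e19, i.e. 5.268e19/6.022e23 = 8.748e-5 mol.
Φ = 4.183e-6 mol / 8.748e-5 mol photons = 0.048.

Φ = 0.048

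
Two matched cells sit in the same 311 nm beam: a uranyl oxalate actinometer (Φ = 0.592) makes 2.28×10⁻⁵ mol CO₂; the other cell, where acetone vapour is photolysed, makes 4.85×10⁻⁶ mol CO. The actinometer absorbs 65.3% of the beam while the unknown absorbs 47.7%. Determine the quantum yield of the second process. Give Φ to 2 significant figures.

Φ = 0.17

Photons absorbed by the actinometer: 2.28×10⁻⁵ / 0.592 = 3.851×10⁻⁵ mol.
Incident flux: 3.851×10⁻⁵ / 0.653 = 5.897×10⁻⁵ einstein.
Absorbed by unknown: 0.477 × 5.897×10⁻⁵ = 2.813×10⁻⁵ mol.
Φ(unknown) = 4.85×10⁻⁶ / 2.813×10⁻⁵ = 0.17.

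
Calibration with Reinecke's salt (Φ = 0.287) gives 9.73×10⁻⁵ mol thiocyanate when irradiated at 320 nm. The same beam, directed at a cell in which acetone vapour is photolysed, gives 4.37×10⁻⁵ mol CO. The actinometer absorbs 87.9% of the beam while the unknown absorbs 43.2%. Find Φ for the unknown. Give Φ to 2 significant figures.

Φ = 0.26

Photons absorbed by the actinometer: 9.73×10⁻⁵ / 0.287 = 3.390×10⁻⁴ mol.
Incident flux: 3.390×10⁻⁴ / 0.879 = 3.857×10⁻⁴ einstein.
Absorbed by unknown: 0.432 × 3.857×10⁻⁴ = 1.666×10⁻⁴ mol.
Φ(unknown) = 4.37×10⁻⁵ / 1.666×10⁻⁴ = 0.26.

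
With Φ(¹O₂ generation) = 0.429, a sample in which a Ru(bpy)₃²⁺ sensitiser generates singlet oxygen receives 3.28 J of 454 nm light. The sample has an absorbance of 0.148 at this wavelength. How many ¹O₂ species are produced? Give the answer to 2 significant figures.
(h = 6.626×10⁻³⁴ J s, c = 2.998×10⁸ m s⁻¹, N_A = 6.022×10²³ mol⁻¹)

9.3×10¹⁷ species

Photon energy at 454 nm: hc/λ = (6.626×10⁻³⁴)(2.998×10⁸)/(454×10⁻⁹) = 4.375×10⁻¹⁹ J.
Photons incident: 3.28 / 4.375×10⁻¹⁹ = 7.497×10¹⁸, i.e. 7.497×10¹⁸/6.022×10²³ = 1.245×10⁻⁵ mol.
Fraction absorbed: 1 − 10^(−0.148) = 0.2888.
Photons absorbed: 0.2888 × 1.245×10⁻⁵ = 3.596×10⁻⁶ mol.
Product: Φ × n_abs = 0.429 × 3.596×10⁻⁶ = 1.543×10⁻⁶ mol.
As a count: 1.543×10⁻⁶ × 6.022×10²³ = 9.3×10¹⁷.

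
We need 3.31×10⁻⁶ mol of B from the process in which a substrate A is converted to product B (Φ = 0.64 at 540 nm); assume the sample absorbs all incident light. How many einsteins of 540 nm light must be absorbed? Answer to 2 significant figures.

5.2×10⁻⁶ einstein

Photons that must be absorbed: 3.31×10⁻⁶ / 0.64 = 5.172×10⁻⁶ mol.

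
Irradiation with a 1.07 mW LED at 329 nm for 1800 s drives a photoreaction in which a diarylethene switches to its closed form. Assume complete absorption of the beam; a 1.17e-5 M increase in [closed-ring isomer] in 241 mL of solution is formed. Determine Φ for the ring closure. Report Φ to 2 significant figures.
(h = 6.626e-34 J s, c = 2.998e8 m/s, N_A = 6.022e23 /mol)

Φ = 0.53

Product: (1.17e-5 M)(0.241 L) = 2.820e-6 mol.
Photon energy at 329 nm: hc/λ = (6.626e-34)(2.998e8)/(329e-9) = 6.038e-19 J.
Energy delivered: (1.07 mW)(1800 s) = 1.926 J.
Photons incident: 1.926 / 6.038e-19 = 3.190e18, i.e. 3.190e18/6.022e23 = 5.297e-6 mol.
Φ = 2.820e-6 mol / 5.297e-6 mol photons = 0.53.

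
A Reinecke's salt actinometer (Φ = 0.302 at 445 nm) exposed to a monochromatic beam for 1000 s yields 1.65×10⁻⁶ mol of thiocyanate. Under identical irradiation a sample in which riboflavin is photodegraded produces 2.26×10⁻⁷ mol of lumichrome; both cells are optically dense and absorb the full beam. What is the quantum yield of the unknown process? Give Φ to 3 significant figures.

Φ = 0.0414

Photons absorbed by the actinometer: 1.65×10⁻⁶ / 0.302 = 5.464×10⁻⁶ mol.
Φ(unknown) = 2.26×10⁻⁷ / 5.464×10⁻⁶ = 0.0414.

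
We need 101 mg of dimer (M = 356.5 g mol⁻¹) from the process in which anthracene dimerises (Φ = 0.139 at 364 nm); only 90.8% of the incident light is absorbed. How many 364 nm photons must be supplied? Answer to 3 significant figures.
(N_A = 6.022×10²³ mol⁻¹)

1.35×10²¹ photons

Product: 101 mg / 356.5 g mol⁻¹ = 2.833×10⁻⁴ mol.
Photons that must be absorbed: 2.833×10⁻⁴ / 0.139 = 0.002038 mol.
Incident photons needed: 0.002038 / 0.908 = 0.002244 mol.
Photon count: 0.002244 × 6.022×10²³ = 1.35×10²¹.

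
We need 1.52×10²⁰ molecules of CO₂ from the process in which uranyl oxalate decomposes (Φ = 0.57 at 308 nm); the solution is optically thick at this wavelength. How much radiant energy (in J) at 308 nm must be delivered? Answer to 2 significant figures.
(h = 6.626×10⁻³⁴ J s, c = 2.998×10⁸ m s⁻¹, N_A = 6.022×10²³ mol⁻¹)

Product: 1.52×10²⁰ / 6.022×10²³ = 2.524×10⁻⁴ mol.
Photons that must be absorbed: 2.524×10⁻⁴ / 0.57 = 4.428×10⁻⁴ mol.
Photon energy: hc/λ = 6.450×10⁻¹⁹ J; per mole, 3.884×10⁵ J mol⁻¹.
Energy required: 4.428×10⁻⁴ × 3.884×10⁵ = 170 J.

170 J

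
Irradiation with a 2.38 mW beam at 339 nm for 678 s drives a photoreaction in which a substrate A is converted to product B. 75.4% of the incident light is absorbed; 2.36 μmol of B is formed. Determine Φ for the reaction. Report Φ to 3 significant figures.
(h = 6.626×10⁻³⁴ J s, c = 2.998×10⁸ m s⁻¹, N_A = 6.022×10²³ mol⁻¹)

Φ = 0.684

Product: 2.36 μmol = 2.36×10⁻⁶ mol.
Photon energy at 339 nm: hc/λ = (6.626×10⁻³⁴)(2.998×10⁸)/(339×10⁻⁹) = 5.860×10⁻¹⁹ J.
Energy delivered: (2.38 mW)(678 s) = 1.614 J.
Photons incident: 1.614 / 5.860×10⁻¹⁹ = 2.754×10¹⁸, i.e. 2.754×10¹⁸/6.022×10²³ = 4.573×10⁻⁶ mol.
Photons absorbed: 0.754 × 4.573×10⁻⁶ = 3.448×10⁻⁶ mol.
Φ = 2.36×10⁻⁶ mol / 3.448×10⁻⁶ mol photons = 0.684.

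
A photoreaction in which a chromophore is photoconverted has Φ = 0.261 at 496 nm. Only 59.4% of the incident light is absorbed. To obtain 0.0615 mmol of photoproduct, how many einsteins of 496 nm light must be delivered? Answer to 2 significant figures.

4.0×10⁻⁴ einstein

Product: 0.0615 mmol = 6.15×10⁻⁵ mol.
Photons that must be absorbed: 6.15×10⁻⁵ / 0.261 = 2.356×10⁻⁴ mol.
Incident photons needed: 2.356×10⁻⁴ / 0.594 = 3.966×10⁻⁴ mol.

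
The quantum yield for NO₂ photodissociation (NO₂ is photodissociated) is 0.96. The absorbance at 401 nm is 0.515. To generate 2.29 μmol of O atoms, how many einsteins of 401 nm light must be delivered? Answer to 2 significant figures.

Product: 2.29 μmol = 2.29×10⁻⁶ mol.
Photons that must be absorbed: 2.29×10⁻⁶ / 0.96 = 2.385×10⁻⁶ mol.
Fraction absorbed: 1 − 10^(−0.515) = 0.6945.
Incident photons needed: 2.385×10⁻⁶ / 0.6945 = 3.434×10⁻⁶ mol.

3.4×10⁻⁶ einstein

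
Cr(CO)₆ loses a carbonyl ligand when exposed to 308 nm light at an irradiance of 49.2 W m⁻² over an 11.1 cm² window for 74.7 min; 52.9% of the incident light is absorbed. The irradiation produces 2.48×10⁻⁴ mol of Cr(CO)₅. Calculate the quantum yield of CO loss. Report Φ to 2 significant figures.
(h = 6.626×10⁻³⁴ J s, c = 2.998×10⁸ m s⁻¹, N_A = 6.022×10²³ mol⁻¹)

Φ = 0.74

Photon energy at 308 nm: hc/λ = (6.626×10⁻³⁴)(2.998×10⁸)/(308×10⁻⁹) = 6.450×10⁻¹⁹ J.
Energy delivered: (49.2 W m⁻²)(11.1×10⁻⁴ m²)(4482 s) = 244.8 J.
Photons incident: 244.8 / 6.450×10⁻¹⁹ = 3.795×10²⁰, i.e. 3.795×10²⁰/6.022×10²³ = 6.302×10⁻⁴ mol.
Photons absorbed: 0.529 × 6.302×10⁻⁴ = 3.334×10⁻⁴ mol.
Φ = 2.48×10⁻⁴ mol / 3.334×10⁻⁴ mol photons = 0.74.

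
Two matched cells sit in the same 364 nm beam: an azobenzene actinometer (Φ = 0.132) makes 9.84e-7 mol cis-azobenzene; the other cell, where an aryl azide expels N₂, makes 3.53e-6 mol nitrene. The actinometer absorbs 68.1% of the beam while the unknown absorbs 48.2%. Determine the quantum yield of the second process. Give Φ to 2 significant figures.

Φ = 0.67

Photons absorbed by the actinometer: 9.84e-7 / 0.132 = 7.455e-6 mol.
Incident flux: 7.455e-6 / 0.681 = 1.095e-5 einstein.
Absorbed by unknown: 0.482 × 1.095e-5 = 5.278e-6 mol.
Φ(unknown) = 3.53e-6 / 5.278e-6 = 0.67.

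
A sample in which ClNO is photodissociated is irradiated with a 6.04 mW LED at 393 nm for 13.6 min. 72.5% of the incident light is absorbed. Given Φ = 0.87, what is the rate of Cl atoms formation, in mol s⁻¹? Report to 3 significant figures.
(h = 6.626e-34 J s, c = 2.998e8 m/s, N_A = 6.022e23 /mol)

1.25e-8 mol s⁻¹

Photon energy at 393 nm: hc/λ = (6.626e-34)(2.998e8)/(393e-9) = 5.055e-19 J.
Energy delivered: (6.04 mW)(816 s) = 4.929 J.
Photons incident: 4.929 / 5.055e-19 = 9.751e18, i.e. 9.751e18/6.022e23 = 1.619e-5 mol.
Photons absorbed: 0.725 × 1.619e-5 = 1.174e-5 mol.
Product formed: 0.87 × 1.174e-5 = 1.021e-5 mol.
Rate: 1.021e-5 / 816 s = 1.25e-8 mol s⁻¹.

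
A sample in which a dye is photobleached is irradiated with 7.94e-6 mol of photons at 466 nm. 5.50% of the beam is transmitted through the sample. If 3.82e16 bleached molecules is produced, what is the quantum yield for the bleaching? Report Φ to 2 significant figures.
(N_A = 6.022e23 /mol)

Φ = 0.0085

Product: 3.82e16 / 6.022e23 = 6.343e-8 mol.
Fraction absorbed: 1 − 5.50/100 = 0.9450.
Photons absorbed: 0.9450 × 7.94e-6 = 7.503e-6 mol.
Φ = 6.343e-8 mol / 7.503e-6 mol photons = 0.0085.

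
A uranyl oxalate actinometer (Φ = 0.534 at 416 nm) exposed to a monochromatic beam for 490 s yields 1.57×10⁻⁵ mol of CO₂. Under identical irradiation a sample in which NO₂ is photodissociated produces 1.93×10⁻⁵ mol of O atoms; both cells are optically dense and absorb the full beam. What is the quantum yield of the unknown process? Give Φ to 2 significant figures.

Photons absorbed by the actinometer: 1.57×10⁻⁵ / 0.534 = 2.940×10⁻⁵ mol.
Φ(unknown) = 1.93×10⁻⁵ / 2.940×10⁻⁵ = 0.66.

Φ = 0.66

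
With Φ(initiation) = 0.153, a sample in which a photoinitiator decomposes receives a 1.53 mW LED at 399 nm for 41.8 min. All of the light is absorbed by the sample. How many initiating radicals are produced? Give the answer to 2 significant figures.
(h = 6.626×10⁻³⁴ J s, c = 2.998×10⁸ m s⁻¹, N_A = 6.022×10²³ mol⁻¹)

1.2×10¹⁸ initiating radicals

Photon energy at 399 nm: hc/λ = (6.626×10⁻³⁴)(2.998×10⁸)/(399×10⁻⁹) = 4.979×10⁻¹⁹ J.
Energy delivered: (1.53 mW)(2508 s) = 3.837 J.
Photons incident: 3.837 / 4.979×10⁻¹⁹ = 7.706×10¹⁸, i.e. 7.706×10¹⁸/6.022×10²³ = 1.280×10⁻⁵ mol.
Product: Φ × n_abs = 0.153 × 1.280×10⁻⁵ = 1.958×10⁻⁶ mol.
As a count: 1.958×10⁻⁶ × 6.022×10²³ = 1.2×10¹⁸.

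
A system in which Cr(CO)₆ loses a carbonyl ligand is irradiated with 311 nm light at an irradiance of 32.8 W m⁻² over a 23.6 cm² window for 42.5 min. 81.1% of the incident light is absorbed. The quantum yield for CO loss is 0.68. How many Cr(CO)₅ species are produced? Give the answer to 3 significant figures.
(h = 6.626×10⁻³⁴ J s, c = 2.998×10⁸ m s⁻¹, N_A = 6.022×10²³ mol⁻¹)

1.70×10²⁰ species

Photon energy at 311 nm: hc/λ = (6.626×10⁻³⁴)(2.998×10⁸)/(311×10⁻⁹) = 6.387×10⁻¹⁹ J.
Energy delivered: (32.8 W m⁻²)(23.6×10⁻⁴ m²)(2550 s) = 197.4 J.
Photons incident: 197.4 / 6.387×10⁻¹⁹ = 3.091×10²⁰, i.e. 3.091×10²⁰/6.022×10²³ = 5.133×10⁻⁴ mol.
Photons absorbed: 0.811 × 5.133×10⁻⁴ = 4.163×10⁻⁴ mol.
Product: Φ × n_abs = 0.68 × 4.163×10⁻⁴ = 2.831×10⁻⁴ mol.
As a count: 2.831×10⁻⁴ × 6.022×10²³ = 1.70×10²⁰.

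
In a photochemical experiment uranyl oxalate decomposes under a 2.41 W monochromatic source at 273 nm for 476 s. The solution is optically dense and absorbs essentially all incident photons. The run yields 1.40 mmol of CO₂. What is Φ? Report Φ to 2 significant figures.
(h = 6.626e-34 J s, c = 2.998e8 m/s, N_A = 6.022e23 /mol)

Product: 1.40 mmol = 0.00140 mol.
Photon energy at 273 nm: hc/λ = (6.626e-34)(2.998e8)/(273e-9) = 7.276e-19 J.
Energy delivered: (2.41 W)(476 s) = 1147 J.
Photons incident: 1147 / 7.276e-19 = 1.576e21, i.e. 1.576e21/6.022e23 = 0.002617 mol.
Φ = 0.00140 mol / 0.002617 mol photons = 0.53.

Φ = 0.53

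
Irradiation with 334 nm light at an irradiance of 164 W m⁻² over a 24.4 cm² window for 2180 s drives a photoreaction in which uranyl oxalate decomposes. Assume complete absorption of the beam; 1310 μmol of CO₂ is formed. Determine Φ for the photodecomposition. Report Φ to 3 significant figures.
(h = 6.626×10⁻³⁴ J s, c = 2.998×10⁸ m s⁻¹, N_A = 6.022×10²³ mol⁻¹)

Φ = 0.538

Product: 1310 μmol = 0.00131 mol.
Photon energy at 334 nm: hc/λ = (6.626×10⁻³⁴)(2.998×10⁸)/(334×10⁻⁹) = 5.948×10⁻¹⁹ J.
Energy delivered: (164 W m⁻²)(24.4×10⁻⁴ m²)(2180 s) = 872.3 J.
Photons incident: 872.3 / 5.948×10⁻¹⁹ = 1.467×10²¹, i.e. 1.467×10²¹/6.022×10²³ = 0.002436 mol.
Φ = 0.00131 mol / 0.002436 mol photons = 0.538.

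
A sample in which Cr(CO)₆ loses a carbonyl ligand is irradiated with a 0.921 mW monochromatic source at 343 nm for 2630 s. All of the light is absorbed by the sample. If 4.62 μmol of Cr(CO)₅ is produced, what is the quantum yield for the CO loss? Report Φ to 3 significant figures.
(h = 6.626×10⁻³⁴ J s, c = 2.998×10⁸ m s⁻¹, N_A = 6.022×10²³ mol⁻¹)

Product: 4.62 μmol = 4.62×10⁻⁶ mol.
Photon energy at 343 nm: hc/λ = (6.626×10⁻³⁴)(2.998×10⁸)/(343×10⁻⁹) = 5.791×10⁻¹⁹ J.
Energy delivered: (0.921 mW)(2630 s) = 2.422 J.
Photons incident: 2.422 / 5.791×10⁻¹⁹ = 4.182×10¹⁸, i.e. 4.182×10¹⁸/6.022×10²³ = 6.945×10⁻⁶ mol.
Φ = 4.62×10⁻⁶ mol / 6.945×10⁻⁶ mol photons = 0.665.

Φ = 0.665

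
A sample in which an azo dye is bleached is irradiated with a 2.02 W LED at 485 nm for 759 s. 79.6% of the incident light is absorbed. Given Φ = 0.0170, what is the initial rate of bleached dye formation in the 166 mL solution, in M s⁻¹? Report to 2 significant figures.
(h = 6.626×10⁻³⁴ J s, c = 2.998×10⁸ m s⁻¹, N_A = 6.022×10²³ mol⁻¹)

Photon energy at 485 nm: hc/λ = (6.626×10⁻³⁴)(2.998×10⁸)/(485×10⁻⁹) = 4.096×10⁻¹⁹ J.
Energy delivered: (2.02 W)(759 s) = 1533 J.
Photons incident: 1533 / 4.096×10⁻¹⁹ = 3.743×10²¹, i.e. 3.743×10²¹/6.022×10²³ = 0.006216 mol.
Photons absorbed: 0.796 × 0.006216 = 0.004948 mol.
Product formed: 0.0170 × 0.004948 = 8.412×10⁻⁵ mol.
Rate: 8.412×10⁻⁵ mol / (759 s × 0.166 L) = 6.7×10⁻⁷ M s⁻¹.

6.7×10⁻⁷ M s⁻¹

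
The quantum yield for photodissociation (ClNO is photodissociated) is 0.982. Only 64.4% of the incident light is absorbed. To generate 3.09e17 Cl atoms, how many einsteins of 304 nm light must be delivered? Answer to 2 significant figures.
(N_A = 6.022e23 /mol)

Product: 3.09e17 / 6.022e23 = 5.131e-7 mol.
Photons that must be absorbed: 5.131e-7 / 0.982 = 5.225e-7 mol.
Incident photons needed: 5.225e-7 / 0.644 = 8.113e-7 mol.

8.1e-7 einstein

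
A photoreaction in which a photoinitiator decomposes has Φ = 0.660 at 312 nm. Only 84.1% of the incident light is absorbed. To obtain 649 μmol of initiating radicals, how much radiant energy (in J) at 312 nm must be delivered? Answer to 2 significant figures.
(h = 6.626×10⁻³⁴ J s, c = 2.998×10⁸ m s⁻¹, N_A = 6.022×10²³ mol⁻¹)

450 J

Product: 649 μmol = 6.49×10⁻⁴ mol.
Photons that must be absorbed: 6.49×10⁻⁴ / 0.660 = 9.833×10⁻⁴ mol.
Incident photons needed: 9.833×10⁻⁴ / 0.841 = 0.001169 mol.
Photon energy: hc/λ = 6.367×10⁻¹⁹ J; per mole, 3.834×10⁵ J mol⁻¹.
Energy required: 0.001169 × 3.834×10⁵ = 450 J.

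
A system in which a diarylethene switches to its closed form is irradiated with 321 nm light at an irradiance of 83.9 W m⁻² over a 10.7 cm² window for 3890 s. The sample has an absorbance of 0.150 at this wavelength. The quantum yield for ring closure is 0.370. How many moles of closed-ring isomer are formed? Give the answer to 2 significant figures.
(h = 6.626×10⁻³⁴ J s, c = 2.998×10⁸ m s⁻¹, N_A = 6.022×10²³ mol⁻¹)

1.0×10⁻⁴ mol

Photon energy at 321 nm: hc/λ = (6.626×10⁻³⁴)(2.998×10⁸)/(321×10⁻⁹) = 6.188×10⁻¹⁹ J.
Energy delivered: (83.9 W m⁻²)(10.7×10⁻⁴ m²)(3890 s) = 349.2 J.
Photons incident: 349.2 / 6.188×10⁻¹⁹ = 5.643×10²⁰, i.e. 5.643×10²⁰/6.022×10²³ = 9.371×10⁻⁴ mol.
Fraction absorbed: 1 − 10^(−0.150) = 0.2921.
Photons absorbed: 0.2921 × 9.371×10⁻⁴ = 2.737×10⁻⁴ mol.
Product: Φ × n_abs = 0.370 × 2.737×10⁻⁴ = 1.013×10⁻⁴ mol.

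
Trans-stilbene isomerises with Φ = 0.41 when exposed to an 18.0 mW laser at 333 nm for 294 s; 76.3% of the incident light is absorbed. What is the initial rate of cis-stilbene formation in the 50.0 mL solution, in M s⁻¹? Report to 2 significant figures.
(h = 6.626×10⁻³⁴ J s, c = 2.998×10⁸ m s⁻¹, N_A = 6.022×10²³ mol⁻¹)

Photon energy at 333 nm: hc/λ = (6.626×10⁻³⁴)(2.998×10⁸)/(333×10⁻⁹) = 5.965×10⁻¹⁹ J.
Energy delivered: (18.0 mW)(294 s) = 5.292 J.
Photons incident: 5.292 / 5.965×10⁻¹⁹ = 8.872×10¹⁸, i.e. 8.872×10¹⁸/6.022×10²³ = 1.473×10⁻⁵ mol.
Photons absorbed: 0.763 × 1.473×10⁻⁵ = 1.124×10⁻⁵ mol.
Product formed: 0.41 × 1.124×10⁻⁵ = 4.608×10⁻⁶ mol.
Rate: 4.608×10⁻⁶ mol / (294 s × 0.05 L) = 3.1×10⁻⁷ M s⁻¹.

3.1×10⁻⁷ M s⁻¹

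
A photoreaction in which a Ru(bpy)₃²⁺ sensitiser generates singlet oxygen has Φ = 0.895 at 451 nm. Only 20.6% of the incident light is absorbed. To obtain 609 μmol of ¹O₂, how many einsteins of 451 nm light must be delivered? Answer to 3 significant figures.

Product: 609 μmol = 6.09×10⁻⁴ mol.
Photons that must be absorbed: 6.09×10⁻⁴ / 0.895 = 6.804×10⁻⁴ mol.
Incident photons needed: 6.804×10⁻⁴ / 0.206 = 0.003303 mol.

0.00330 einstein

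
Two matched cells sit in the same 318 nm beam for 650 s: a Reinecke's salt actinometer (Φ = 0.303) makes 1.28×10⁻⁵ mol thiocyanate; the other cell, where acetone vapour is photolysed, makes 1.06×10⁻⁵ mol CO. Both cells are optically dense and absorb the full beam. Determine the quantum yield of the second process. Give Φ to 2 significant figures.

Φ = 0.25

Photons absorbed by the actinometer: 1.28×10⁻⁵ / 0.303 = 4.224×10⁻⁵ mol.
Φ(unknown) = 1.06×10⁻⁵ / 4.224×10⁻⁵ = 0.25.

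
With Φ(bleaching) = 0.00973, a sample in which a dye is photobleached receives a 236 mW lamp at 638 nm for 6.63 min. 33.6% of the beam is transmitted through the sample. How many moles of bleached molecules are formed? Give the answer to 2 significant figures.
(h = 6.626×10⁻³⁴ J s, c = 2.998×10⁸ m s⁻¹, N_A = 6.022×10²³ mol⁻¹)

Photon energy at 638 nm: hc/λ = (6.626×10⁻³⁴)(2.998×10⁸)/(638×10⁻⁹) = 3.114×10⁻¹⁹ J.
Energy delivered: (236 mW)(397.8 s) = 93.88 J.
Photons incident: 93.88 / 3.114×10⁻¹⁹ = 3.015×10²⁰, i.e. 3.015×10²⁰/6.022×10²³ = 5.007×10⁻⁴ mol.
Fraction absorbed: 1 − 33.6/100 = 0.6640.
Photons absorbed: 0.6640 × 5.007×10⁻⁴ = 3.325×10⁻⁴ mol.
Product: Φ × n_abs = 0.00973 × 3.325×10⁻⁴ = 3.235×10⁻⁶ mol.

3.2×10⁻⁶ mol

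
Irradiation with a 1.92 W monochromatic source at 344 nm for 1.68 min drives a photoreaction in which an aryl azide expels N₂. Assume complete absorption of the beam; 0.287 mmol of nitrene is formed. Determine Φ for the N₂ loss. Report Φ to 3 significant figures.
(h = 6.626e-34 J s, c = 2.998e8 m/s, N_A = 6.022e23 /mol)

Product: 0.287 mmol = 2.87e-4 mol.
Photon energy at 344 nm: hc/λ = (6.626e-34)(2.998e8)/(344e-9) = 5.775e-19 J.
Energy delivered: (1.92 W)(100.8 s) = 193.5 J.
Photons incident: 193.5 / 5.775e-19 = 3.351e20, i.e. 3.351e20/6.022e23 = 5.565e-4 mol.
Φ = 2.87e-4 mol / 5.565e-4 mol photons = 0.516.

Φ = 0.516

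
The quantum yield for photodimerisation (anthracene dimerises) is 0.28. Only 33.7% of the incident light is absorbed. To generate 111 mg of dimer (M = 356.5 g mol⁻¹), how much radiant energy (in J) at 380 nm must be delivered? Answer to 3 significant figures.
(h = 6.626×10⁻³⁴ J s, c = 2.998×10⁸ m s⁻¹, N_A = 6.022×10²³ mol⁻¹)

Product: 111 mg / 356.5 g mol⁻¹ = 3.114×10⁻⁴ mol.
Photons that must be absorbed: 3.114×10⁻⁴ / 0.28 = 0.001112 mol.
Incident photons needed: 0.001112 / 0.337 = 0.003300 mol.
Photon energy: hc/λ = 5.228×10⁻¹⁹ J; per mole, 3.148×10⁵ J mol⁻¹.
Energy required: 0.003300 × 3.148×10⁵ = 1040 J.

1040 J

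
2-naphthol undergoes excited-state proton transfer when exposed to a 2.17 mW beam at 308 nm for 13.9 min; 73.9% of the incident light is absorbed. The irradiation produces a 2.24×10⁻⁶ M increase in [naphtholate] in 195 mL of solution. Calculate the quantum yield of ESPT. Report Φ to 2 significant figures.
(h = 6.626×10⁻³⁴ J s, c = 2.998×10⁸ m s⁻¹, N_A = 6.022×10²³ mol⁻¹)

Φ = 0.13

Product: (2.24×10⁻⁶ M)(0.195 L) = 4.368×10⁻⁷ mol.
Photon energy at 308 nm: hc/λ = (6.626×10⁻³⁴)(2.998×10⁸)/(308×10⁻⁹) = 6.450×10⁻¹⁹ J.
Energy delivered: (2.17 mW)(834 s) = 1.810 J.
Photons incident: 1.810 / 6.450×10⁻¹⁹ = 2.806×10¹⁸, i.e. 2.806×10¹⁸/6.022×10²³ = 4.660×10⁻⁶ mol.
Photons absorbed: 0.739 × 4.660×10⁻⁶ = 3.444×10⁻⁶ mol.
Φ = 4.368×10⁻⁷ mol / 3.444×10⁻⁶ mol photons = 0.13.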